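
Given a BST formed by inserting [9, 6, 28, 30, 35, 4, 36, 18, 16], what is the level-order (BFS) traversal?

Tree insertion order: [9, 6, 28, 30, 35, 4, 36, 18, 16]
Tree (level-order array): [9, 6, 28, 4, None, 18, 30, None, None, 16, None, None, 35, None, None, None, 36]
BFS from the root, enqueuing left then right child of each popped node:
  queue [9] -> pop 9, enqueue [6, 28], visited so far: [9]
  queue [6, 28] -> pop 6, enqueue [4], visited so far: [9, 6]
  queue [28, 4] -> pop 28, enqueue [18, 30], visited so far: [9, 6, 28]
  queue [4, 18, 30] -> pop 4, enqueue [none], visited so far: [9, 6, 28, 4]
  queue [18, 30] -> pop 18, enqueue [16], visited so far: [9, 6, 28, 4, 18]
  queue [30, 16] -> pop 30, enqueue [35], visited so far: [9, 6, 28, 4, 18, 30]
  queue [16, 35] -> pop 16, enqueue [none], visited so far: [9, 6, 28, 4, 18, 30, 16]
  queue [35] -> pop 35, enqueue [36], visited so far: [9, 6, 28, 4, 18, 30, 16, 35]
  queue [36] -> pop 36, enqueue [none], visited so far: [9, 6, 28, 4, 18, 30, 16, 35, 36]
Result: [9, 6, 28, 4, 18, 30, 16, 35, 36]


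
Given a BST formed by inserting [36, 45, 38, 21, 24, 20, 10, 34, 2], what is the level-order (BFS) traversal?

Tree insertion order: [36, 45, 38, 21, 24, 20, 10, 34, 2]
Tree (level-order array): [36, 21, 45, 20, 24, 38, None, 10, None, None, 34, None, None, 2]
BFS from the root, enqueuing left then right child of each popped node:
  queue [36] -> pop 36, enqueue [21, 45], visited so far: [36]
  queue [21, 45] -> pop 21, enqueue [20, 24], visited so far: [36, 21]
  queue [45, 20, 24] -> pop 45, enqueue [38], visited so far: [36, 21, 45]
  queue [20, 24, 38] -> pop 20, enqueue [10], visited so far: [36, 21, 45, 20]
  queue [24, 38, 10] -> pop 24, enqueue [34], visited so far: [36, 21, 45, 20, 24]
  queue [38, 10, 34] -> pop 38, enqueue [none], visited so far: [36, 21, 45, 20, 24, 38]
  queue [10, 34] -> pop 10, enqueue [2], visited so far: [36, 21, 45, 20, 24, 38, 10]
  queue [34, 2] -> pop 34, enqueue [none], visited so far: [36, 21, 45, 20, 24, 38, 10, 34]
  queue [2] -> pop 2, enqueue [none], visited so far: [36, 21, 45, 20, 24, 38, 10, 34, 2]
Result: [36, 21, 45, 20, 24, 38, 10, 34, 2]


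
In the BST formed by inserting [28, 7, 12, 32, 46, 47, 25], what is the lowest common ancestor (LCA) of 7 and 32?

Tree insertion order: [28, 7, 12, 32, 46, 47, 25]
Tree (level-order array): [28, 7, 32, None, 12, None, 46, None, 25, None, 47]
In a BST, the LCA of p=7, q=32 is the first node v on the
root-to-leaf path with p <= v <= q (go left if both < v, right if both > v).
Walk from root:
  at 28: 7 <= 28 <= 32, this is the LCA
LCA = 28


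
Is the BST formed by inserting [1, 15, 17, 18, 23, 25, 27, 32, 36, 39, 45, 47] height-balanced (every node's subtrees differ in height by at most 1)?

Tree (level-order array): [1, None, 15, None, 17, None, 18, None, 23, None, 25, None, 27, None, 32, None, 36, None, 39, None, 45, None, 47]
Definition: a tree is height-balanced if, at every node, |h(left) - h(right)| <= 1 (empty subtree has height -1).
Bottom-up per-node check:
  node 47: h_left=-1, h_right=-1, diff=0 [OK], height=0
  node 45: h_left=-1, h_right=0, diff=1 [OK], height=1
  node 39: h_left=-1, h_right=1, diff=2 [FAIL (|-1-1|=2 > 1)], height=2
  node 36: h_left=-1, h_right=2, diff=3 [FAIL (|-1-2|=3 > 1)], height=3
  node 32: h_left=-1, h_right=3, diff=4 [FAIL (|-1-3|=4 > 1)], height=4
  node 27: h_left=-1, h_right=4, diff=5 [FAIL (|-1-4|=5 > 1)], height=5
  node 25: h_left=-1, h_right=5, diff=6 [FAIL (|-1-5|=6 > 1)], height=6
  node 23: h_left=-1, h_right=6, diff=7 [FAIL (|-1-6|=7 > 1)], height=7
  node 18: h_left=-1, h_right=7, diff=8 [FAIL (|-1-7|=8 > 1)], height=8
  node 17: h_left=-1, h_right=8, diff=9 [FAIL (|-1-8|=9 > 1)], height=9
  node 15: h_left=-1, h_right=9, diff=10 [FAIL (|-1-9|=10 > 1)], height=10
  node 1: h_left=-1, h_right=10, diff=11 [FAIL (|-1-10|=11 > 1)], height=11
Node 39 violates the condition: |-1 - 1| = 2 > 1.
Result: Not balanced


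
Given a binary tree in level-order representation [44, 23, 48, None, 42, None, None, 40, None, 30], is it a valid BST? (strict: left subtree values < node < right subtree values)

Level-order array: [44, 23, 48, None, 42, None, None, 40, None, 30]
Validate using subtree bounds (lo, hi): at each node, require lo < value < hi,
then recurse left with hi=value and right with lo=value.
Preorder trace (stopping at first violation):
  at node 44 with bounds (-inf, +inf): OK
  at node 23 with bounds (-inf, 44): OK
  at node 42 with bounds (23, 44): OK
  at node 40 with bounds (23, 42): OK
  at node 30 with bounds (23, 40): OK
  at node 48 with bounds (44, +inf): OK
No violation found at any node.
Result: Valid BST


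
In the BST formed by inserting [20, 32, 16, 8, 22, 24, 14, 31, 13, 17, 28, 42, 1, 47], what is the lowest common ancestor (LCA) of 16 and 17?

Tree insertion order: [20, 32, 16, 8, 22, 24, 14, 31, 13, 17, 28, 42, 1, 47]
Tree (level-order array): [20, 16, 32, 8, 17, 22, 42, 1, 14, None, None, None, 24, None, 47, None, None, 13, None, None, 31, None, None, None, None, 28]
In a BST, the LCA of p=16, q=17 is the first node v on the
root-to-leaf path with p <= v <= q (go left if both < v, right if both > v).
Walk from root:
  at 20: both 16 and 17 < 20, go left
  at 16: 16 <= 16 <= 17, this is the LCA
LCA = 16


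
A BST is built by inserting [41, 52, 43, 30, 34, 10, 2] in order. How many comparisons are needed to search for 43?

Search path for 43: 41 -> 52 -> 43
Found: True
Comparisons: 3


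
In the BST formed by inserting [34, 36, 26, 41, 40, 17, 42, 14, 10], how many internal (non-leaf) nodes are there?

Tree built from: [34, 36, 26, 41, 40, 17, 42, 14, 10]
Tree (level-order array): [34, 26, 36, 17, None, None, 41, 14, None, 40, 42, 10]
Rule: An internal node has at least one child.
Per-node child counts:
  node 34: 2 child(ren)
  node 26: 1 child(ren)
  node 17: 1 child(ren)
  node 14: 1 child(ren)
  node 10: 0 child(ren)
  node 36: 1 child(ren)
  node 41: 2 child(ren)
  node 40: 0 child(ren)
  node 42: 0 child(ren)
Matching nodes: [34, 26, 17, 14, 36, 41]
Count of internal (non-leaf) nodes: 6


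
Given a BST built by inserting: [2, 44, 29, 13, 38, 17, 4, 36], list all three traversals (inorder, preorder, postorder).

Tree insertion order: [2, 44, 29, 13, 38, 17, 4, 36]
Tree (level-order array): [2, None, 44, 29, None, 13, 38, 4, 17, 36]
Inorder (L, root, R): [2, 4, 13, 17, 29, 36, 38, 44]
Preorder (root, L, R): [2, 44, 29, 13, 4, 17, 38, 36]
Postorder (L, R, root): [4, 17, 13, 36, 38, 29, 44, 2]


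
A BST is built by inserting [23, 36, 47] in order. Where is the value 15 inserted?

Starting tree (level order): [23, None, 36, None, 47]
Insertion path: 23
Result: insert 15 as left child of 23
Final tree (level order): [23, 15, 36, None, None, None, 47]


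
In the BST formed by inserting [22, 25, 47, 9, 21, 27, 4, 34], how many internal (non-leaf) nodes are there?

Tree built from: [22, 25, 47, 9, 21, 27, 4, 34]
Tree (level-order array): [22, 9, 25, 4, 21, None, 47, None, None, None, None, 27, None, None, 34]
Rule: An internal node has at least one child.
Per-node child counts:
  node 22: 2 child(ren)
  node 9: 2 child(ren)
  node 4: 0 child(ren)
  node 21: 0 child(ren)
  node 25: 1 child(ren)
  node 47: 1 child(ren)
  node 27: 1 child(ren)
  node 34: 0 child(ren)
Matching nodes: [22, 9, 25, 47, 27]
Count of internal (non-leaf) nodes: 5


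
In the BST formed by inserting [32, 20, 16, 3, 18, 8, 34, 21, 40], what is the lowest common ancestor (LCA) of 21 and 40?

Tree insertion order: [32, 20, 16, 3, 18, 8, 34, 21, 40]
Tree (level-order array): [32, 20, 34, 16, 21, None, 40, 3, 18, None, None, None, None, None, 8]
In a BST, the LCA of p=21, q=40 is the first node v on the
root-to-leaf path with p <= v <= q (go left if both < v, right if both > v).
Walk from root:
  at 32: 21 <= 32 <= 40, this is the LCA
LCA = 32


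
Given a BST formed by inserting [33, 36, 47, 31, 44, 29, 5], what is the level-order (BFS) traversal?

Tree insertion order: [33, 36, 47, 31, 44, 29, 5]
Tree (level-order array): [33, 31, 36, 29, None, None, 47, 5, None, 44]
BFS from the root, enqueuing left then right child of each popped node:
  queue [33] -> pop 33, enqueue [31, 36], visited so far: [33]
  queue [31, 36] -> pop 31, enqueue [29], visited so far: [33, 31]
  queue [36, 29] -> pop 36, enqueue [47], visited so far: [33, 31, 36]
  queue [29, 47] -> pop 29, enqueue [5], visited so far: [33, 31, 36, 29]
  queue [47, 5] -> pop 47, enqueue [44], visited so far: [33, 31, 36, 29, 47]
  queue [5, 44] -> pop 5, enqueue [none], visited so far: [33, 31, 36, 29, 47, 5]
  queue [44] -> pop 44, enqueue [none], visited so far: [33, 31, 36, 29, 47, 5, 44]
Result: [33, 31, 36, 29, 47, 5, 44]


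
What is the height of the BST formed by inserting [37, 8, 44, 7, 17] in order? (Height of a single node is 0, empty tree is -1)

Insertion order: [37, 8, 44, 7, 17]
Tree (level-order array): [37, 8, 44, 7, 17]
Compute height bottom-up (empty subtree = -1):
  height(7) = 1 + max(-1, -1) = 0
  height(17) = 1 + max(-1, -1) = 0
  height(8) = 1 + max(0, 0) = 1
  height(44) = 1 + max(-1, -1) = 0
  height(37) = 1 + max(1, 0) = 2
Height = 2


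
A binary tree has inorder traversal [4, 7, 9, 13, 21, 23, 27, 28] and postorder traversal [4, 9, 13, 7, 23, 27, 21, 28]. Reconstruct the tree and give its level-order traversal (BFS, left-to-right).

Inorder:   [4, 7, 9, 13, 21, 23, 27, 28]
Postorder: [4, 9, 13, 7, 23, 27, 21, 28]
Algorithm: postorder visits root last, so walk postorder right-to-left;
each value is the root of the current inorder slice — split it at that
value, recurse on the right subtree first, then the left.
Recursive splits:
  root=28; inorder splits into left=[4, 7, 9, 13, 21, 23, 27], right=[]
  root=21; inorder splits into left=[4, 7, 9, 13], right=[23, 27]
  root=27; inorder splits into left=[23], right=[]
  root=23; inorder splits into left=[], right=[]
  root=7; inorder splits into left=[4], right=[9, 13]
  root=13; inorder splits into left=[9], right=[]
  root=9; inorder splits into left=[], right=[]
  root=4; inorder splits into left=[], right=[]
Reconstructed level-order: [28, 21, 7, 27, 4, 13, 23, 9]


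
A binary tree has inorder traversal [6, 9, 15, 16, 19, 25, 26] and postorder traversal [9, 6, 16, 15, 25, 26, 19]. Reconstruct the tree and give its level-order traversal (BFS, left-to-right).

Inorder:   [6, 9, 15, 16, 19, 25, 26]
Postorder: [9, 6, 16, 15, 25, 26, 19]
Algorithm: postorder visits root last, so walk postorder right-to-left;
each value is the root of the current inorder slice — split it at that
value, recurse on the right subtree first, then the left.
Recursive splits:
  root=19; inorder splits into left=[6, 9, 15, 16], right=[25, 26]
  root=26; inorder splits into left=[25], right=[]
  root=25; inorder splits into left=[], right=[]
  root=15; inorder splits into left=[6, 9], right=[16]
  root=16; inorder splits into left=[], right=[]
  root=6; inorder splits into left=[], right=[9]
  root=9; inorder splits into left=[], right=[]
Reconstructed level-order: [19, 15, 26, 6, 16, 25, 9]


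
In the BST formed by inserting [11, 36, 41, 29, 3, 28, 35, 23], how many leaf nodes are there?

Tree built from: [11, 36, 41, 29, 3, 28, 35, 23]
Tree (level-order array): [11, 3, 36, None, None, 29, 41, 28, 35, None, None, 23]
Rule: A leaf has 0 children.
Per-node child counts:
  node 11: 2 child(ren)
  node 3: 0 child(ren)
  node 36: 2 child(ren)
  node 29: 2 child(ren)
  node 28: 1 child(ren)
  node 23: 0 child(ren)
  node 35: 0 child(ren)
  node 41: 0 child(ren)
Matching nodes: [3, 23, 35, 41]
Count of leaf nodes: 4


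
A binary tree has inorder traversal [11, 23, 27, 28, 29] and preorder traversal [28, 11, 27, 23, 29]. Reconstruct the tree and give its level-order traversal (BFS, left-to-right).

Inorder:  [11, 23, 27, 28, 29]
Preorder: [28, 11, 27, 23, 29]
Algorithm: preorder visits root first, so consume preorder in order;
for each root, split the current inorder slice at that value into
left-subtree inorder and right-subtree inorder, then recurse.
Recursive splits:
  root=28; inorder splits into left=[11, 23, 27], right=[29]
  root=11; inorder splits into left=[], right=[23, 27]
  root=27; inorder splits into left=[23], right=[]
  root=23; inorder splits into left=[], right=[]
  root=29; inorder splits into left=[], right=[]
Reconstructed level-order: [28, 11, 29, 27, 23]


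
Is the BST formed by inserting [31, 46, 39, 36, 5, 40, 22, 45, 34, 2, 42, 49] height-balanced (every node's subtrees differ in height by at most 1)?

Tree (level-order array): [31, 5, 46, 2, 22, 39, 49, None, None, None, None, 36, 40, None, None, 34, None, None, 45, None, None, 42]
Definition: a tree is height-balanced if, at every node, |h(left) - h(right)| <= 1 (empty subtree has height -1).
Bottom-up per-node check:
  node 2: h_left=-1, h_right=-1, diff=0 [OK], height=0
  node 22: h_left=-1, h_right=-1, diff=0 [OK], height=0
  node 5: h_left=0, h_right=0, diff=0 [OK], height=1
  node 34: h_left=-1, h_right=-1, diff=0 [OK], height=0
  node 36: h_left=0, h_right=-1, diff=1 [OK], height=1
  node 42: h_left=-1, h_right=-1, diff=0 [OK], height=0
  node 45: h_left=0, h_right=-1, diff=1 [OK], height=1
  node 40: h_left=-1, h_right=1, diff=2 [FAIL (|-1-1|=2 > 1)], height=2
  node 39: h_left=1, h_right=2, diff=1 [OK], height=3
  node 49: h_left=-1, h_right=-1, diff=0 [OK], height=0
  node 46: h_left=3, h_right=0, diff=3 [FAIL (|3-0|=3 > 1)], height=4
  node 31: h_left=1, h_right=4, diff=3 [FAIL (|1-4|=3 > 1)], height=5
Node 40 violates the condition: |-1 - 1| = 2 > 1.
Result: Not balanced


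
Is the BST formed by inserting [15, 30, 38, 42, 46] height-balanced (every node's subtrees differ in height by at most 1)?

Tree (level-order array): [15, None, 30, None, 38, None, 42, None, 46]
Definition: a tree is height-balanced if, at every node, |h(left) - h(right)| <= 1 (empty subtree has height -1).
Bottom-up per-node check:
  node 46: h_left=-1, h_right=-1, diff=0 [OK], height=0
  node 42: h_left=-1, h_right=0, diff=1 [OK], height=1
  node 38: h_left=-1, h_right=1, diff=2 [FAIL (|-1-1|=2 > 1)], height=2
  node 30: h_left=-1, h_right=2, diff=3 [FAIL (|-1-2|=3 > 1)], height=3
  node 15: h_left=-1, h_right=3, diff=4 [FAIL (|-1-3|=4 > 1)], height=4
Node 38 violates the condition: |-1 - 1| = 2 > 1.
Result: Not balanced


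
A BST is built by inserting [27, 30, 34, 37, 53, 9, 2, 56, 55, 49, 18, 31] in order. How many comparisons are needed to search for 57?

Search path for 57: 27 -> 30 -> 34 -> 37 -> 53 -> 56
Found: False
Comparisons: 6


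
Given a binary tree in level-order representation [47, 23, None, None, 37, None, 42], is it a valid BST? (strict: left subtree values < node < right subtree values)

Level-order array: [47, 23, None, None, 37, None, 42]
Validate using subtree bounds (lo, hi): at each node, require lo < value < hi,
then recurse left with hi=value and right with lo=value.
Preorder trace (stopping at first violation):
  at node 47 with bounds (-inf, +inf): OK
  at node 23 with bounds (-inf, 47): OK
  at node 37 with bounds (23, 47): OK
  at node 42 with bounds (37, 47): OK
No violation found at any node.
Result: Valid BST


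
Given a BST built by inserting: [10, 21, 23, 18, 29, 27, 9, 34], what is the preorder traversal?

Tree insertion order: [10, 21, 23, 18, 29, 27, 9, 34]
Tree (level-order array): [10, 9, 21, None, None, 18, 23, None, None, None, 29, 27, 34]
Preorder traversal: [10, 9, 21, 18, 23, 29, 27, 34]


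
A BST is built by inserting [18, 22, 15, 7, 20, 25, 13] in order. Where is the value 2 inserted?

Starting tree (level order): [18, 15, 22, 7, None, 20, 25, None, 13]
Insertion path: 18 -> 15 -> 7
Result: insert 2 as left child of 7
Final tree (level order): [18, 15, 22, 7, None, 20, 25, 2, 13]


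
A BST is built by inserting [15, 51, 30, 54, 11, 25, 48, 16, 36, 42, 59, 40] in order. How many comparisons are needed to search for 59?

Search path for 59: 15 -> 51 -> 54 -> 59
Found: True
Comparisons: 4


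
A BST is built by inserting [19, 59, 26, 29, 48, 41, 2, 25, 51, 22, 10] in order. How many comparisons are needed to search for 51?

Search path for 51: 19 -> 59 -> 26 -> 29 -> 48 -> 51
Found: True
Comparisons: 6


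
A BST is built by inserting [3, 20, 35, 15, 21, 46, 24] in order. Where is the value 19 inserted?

Starting tree (level order): [3, None, 20, 15, 35, None, None, 21, 46, None, 24]
Insertion path: 3 -> 20 -> 15
Result: insert 19 as right child of 15
Final tree (level order): [3, None, 20, 15, 35, None, 19, 21, 46, None, None, None, 24]


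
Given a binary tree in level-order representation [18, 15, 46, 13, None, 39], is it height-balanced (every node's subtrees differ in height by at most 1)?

Tree (level-order array): [18, 15, 46, 13, None, 39]
Definition: a tree is height-balanced if, at every node, |h(left) - h(right)| <= 1 (empty subtree has height -1).
Bottom-up per-node check:
  node 13: h_left=-1, h_right=-1, diff=0 [OK], height=0
  node 15: h_left=0, h_right=-1, diff=1 [OK], height=1
  node 39: h_left=-1, h_right=-1, diff=0 [OK], height=0
  node 46: h_left=0, h_right=-1, diff=1 [OK], height=1
  node 18: h_left=1, h_right=1, diff=0 [OK], height=2
All nodes satisfy the balance condition.
Result: Balanced


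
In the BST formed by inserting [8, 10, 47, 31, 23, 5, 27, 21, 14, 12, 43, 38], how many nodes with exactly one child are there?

Tree built from: [8, 10, 47, 31, 23, 5, 27, 21, 14, 12, 43, 38]
Tree (level-order array): [8, 5, 10, None, None, None, 47, 31, None, 23, 43, 21, 27, 38, None, 14, None, None, None, None, None, 12]
Rule: These are nodes with exactly 1 non-null child.
Per-node child counts:
  node 8: 2 child(ren)
  node 5: 0 child(ren)
  node 10: 1 child(ren)
  node 47: 1 child(ren)
  node 31: 2 child(ren)
  node 23: 2 child(ren)
  node 21: 1 child(ren)
  node 14: 1 child(ren)
  node 12: 0 child(ren)
  node 27: 0 child(ren)
  node 43: 1 child(ren)
  node 38: 0 child(ren)
Matching nodes: [10, 47, 21, 14, 43]
Count of nodes with exactly one child: 5


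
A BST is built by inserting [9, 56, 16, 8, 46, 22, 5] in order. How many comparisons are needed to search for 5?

Search path for 5: 9 -> 8 -> 5
Found: True
Comparisons: 3


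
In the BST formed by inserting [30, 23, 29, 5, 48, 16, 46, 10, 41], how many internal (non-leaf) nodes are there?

Tree built from: [30, 23, 29, 5, 48, 16, 46, 10, 41]
Tree (level-order array): [30, 23, 48, 5, 29, 46, None, None, 16, None, None, 41, None, 10]
Rule: An internal node has at least one child.
Per-node child counts:
  node 30: 2 child(ren)
  node 23: 2 child(ren)
  node 5: 1 child(ren)
  node 16: 1 child(ren)
  node 10: 0 child(ren)
  node 29: 0 child(ren)
  node 48: 1 child(ren)
  node 46: 1 child(ren)
  node 41: 0 child(ren)
Matching nodes: [30, 23, 5, 16, 48, 46]
Count of internal (non-leaf) nodes: 6


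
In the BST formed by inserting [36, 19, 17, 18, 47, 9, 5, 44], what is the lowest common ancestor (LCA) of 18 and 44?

Tree insertion order: [36, 19, 17, 18, 47, 9, 5, 44]
Tree (level-order array): [36, 19, 47, 17, None, 44, None, 9, 18, None, None, 5]
In a BST, the LCA of p=18, q=44 is the first node v on the
root-to-leaf path with p <= v <= q (go left if both < v, right if both > v).
Walk from root:
  at 36: 18 <= 36 <= 44, this is the LCA
LCA = 36


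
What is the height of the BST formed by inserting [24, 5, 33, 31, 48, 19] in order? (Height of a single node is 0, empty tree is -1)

Insertion order: [24, 5, 33, 31, 48, 19]
Tree (level-order array): [24, 5, 33, None, 19, 31, 48]
Compute height bottom-up (empty subtree = -1):
  height(19) = 1 + max(-1, -1) = 0
  height(5) = 1 + max(-1, 0) = 1
  height(31) = 1 + max(-1, -1) = 0
  height(48) = 1 + max(-1, -1) = 0
  height(33) = 1 + max(0, 0) = 1
  height(24) = 1 + max(1, 1) = 2
Height = 2


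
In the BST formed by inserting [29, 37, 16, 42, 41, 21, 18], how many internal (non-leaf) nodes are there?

Tree built from: [29, 37, 16, 42, 41, 21, 18]
Tree (level-order array): [29, 16, 37, None, 21, None, 42, 18, None, 41]
Rule: An internal node has at least one child.
Per-node child counts:
  node 29: 2 child(ren)
  node 16: 1 child(ren)
  node 21: 1 child(ren)
  node 18: 0 child(ren)
  node 37: 1 child(ren)
  node 42: 1 child(ren)
  node 41: 0 child(ren)
Matching nodes: [29, 16, 21, 37, 42]
Count of internal (non-leaf) nodes: 5


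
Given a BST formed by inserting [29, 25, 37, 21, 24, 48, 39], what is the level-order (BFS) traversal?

Tree insertion order: [29, 25, 37, 21, 24, 48, 39]
Tree (level-order array): [29, 25, 37, 21, None, None, 48, None, 24, 39]
BFS from the root, enqueuing left then right child of each popped node:
  queue [29] -> pop 29, enqueue [25, 37], visited so far: [29]
  queue [25, 37] -> pop 25, enqueue [21], visited so far: [29, 25]
  queue [37, 21] -> pop 37, enqueue [48], visited so far: [29, 25, 37]
  queue [21, 48] -> pop 21, enqueue [24], visited so far: [29, 25, 37, 21]
  queue [48, 24] -> pop 48, enqueue [39], visited so far: [29, 25, 37, 21, 48]
  queue [24, 39] -> pop 24, enqueue [none], visited so far: [29, 25, 37, 21, 48, 24]
  queue [39] -> pop 39, enqueue [none], visited so far: [29, 25, 37, 21, 48, 24, 39]
Result: [29, 25, 37, 21, 48, 24, 39]


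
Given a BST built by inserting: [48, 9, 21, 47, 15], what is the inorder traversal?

Tree insertion order: [48, 9, 21, 47, 15]
Tree (level-order array): [48, 9, None, None, 21, 15, 47]
Inorder traversal: [9, 15, 21, 47, 48]


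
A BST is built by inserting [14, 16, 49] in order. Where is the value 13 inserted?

Starting tree (level order): [14, None, 16, None, 49]
Insertion path: 14
Result: insert 13 as left child of 14
Final tree (level order): [14, 13, 16, None, None, None, 49]


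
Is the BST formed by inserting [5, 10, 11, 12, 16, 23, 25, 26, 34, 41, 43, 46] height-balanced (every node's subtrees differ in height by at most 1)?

Tree (level-order array): [5, None, 10, None, 11, None, 12, None, 16, None, 23, None, 25, None, 26, None, 34, None, 41, None, 43, None, 46]
Definition: a tree is height-balanced if, at every node, |h(left) - h(right)| <= 1 (empty subtree has height -1).
Bottom-up per-node check:
  node 46: h_left=-1, h_right=-1, diff=0 [OK], height=0
  node 43: h_left=-1, h_right=0, diff=1 [OK], height=1
  node 41: h_left=-1, h_right=1, diff=2 [FAIL (|-1-1|=2 > 1)], height=2
  node 34: h_left=-1, h_right=2, diff=3 [FAIL (|-1-2|=3 > 1)], height=3
  node 26: h_left=-1, h_right=3, diff=4 [FAIL (|-1-3|=4 > 1)], height=4
  node 25: h_left=-1, h_right=4, diff=5 [FAIL (|-1-4|=5 > 1)], height=5
  node 23: h_left=-1, h_right=5, diff=6 [FAIL (|-1-5|=6 > 1)], height=6
  node 16: h_left=-1, h_right=6, diff=7 [FAIL (|-1-6|=7 > 1)], height=7
  node 12: h_left=-1, h_right=7, diff=8 [FAIL (|-1-7|=8 > 1)], height=8
  node 11: h_left=-1, h_right=8, diff=9 [FAIL (|-1-8|=9 > 1)], height=9
  node 10: h_left=-1, h_right=9, diff=10 [FAIL (|-1-9|=10 > 1)], height=10
  node 5: h_left=-1, h_right=10, diff=11 [FAIL (|-1-10|=11 > 1)], height=11
Node 41 violates the condition: |-1 - 1| = 2 > 1.
Result: Not balanced


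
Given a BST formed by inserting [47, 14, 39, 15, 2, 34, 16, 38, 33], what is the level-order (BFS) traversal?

Tree insertion order: [47, 14, 39, 15, 2, 34, 16, 38, 33]
Tree (level-order array): [47, 14, None, 2, 39, None, None, 15, None, None, 34, 16, 38, None, 33]
BFS from the root, enqueuing left then right child of each popped node:
  queue [47] -> pop 47, enqueue [14], visited so far: [47]
  queue [14] -> pop 14, enqueue [2, 39], visited so far: [47, 14]
  queue [2, 39] -> pop 2, enqueue [none], visited so far: [47, 14, 2]
  queue [39] -> pop 39, enqueue [15], visited so far: [47, 14, 2, 39]
  queue [15] -> pop 15, enqueue [34], visited so far: [47, 14, 2, 39, 15]
  queue [34] -> pop 34, enqueue [16, 38], visited so far: [47, 14, 2, 39, 15, 34]
  queue [16, 38] -> pop 16, enqueue [33], visited so far: [47, 14, 2, 39, 15, 34, 16]
  queue [38, 33] -> pop 38, enqueue [none], visited so far: [47, 14, 2, 39, 15, 34, 16, 38]
  queue [33] -> pop 33, enqueue [none], visited so far: [47, 14, 2, 39, 15, 34, 16, 38, 33]
Result: [47, 14, 2, 39, 15, 34, 16, 38, 33]


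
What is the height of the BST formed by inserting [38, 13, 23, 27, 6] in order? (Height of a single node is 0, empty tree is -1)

Insertion order: [38, 13, 23, 27, 6]
Tree (level-order array): [38, 13, None, 6, 23, None, None, None, 27]
Compute height bottom-up (empty subtree = -1):
  height(6) = 1 + max(-1, -1) = 0
  height(27) = 1 + max(-1, -1) = 0
  height(23) = 1 + max(-1, 0) = 1
  height(13) = 1 + max(0, 1) = 2
  height(38) = 1 + max(2, -1) = 3
Height = 3


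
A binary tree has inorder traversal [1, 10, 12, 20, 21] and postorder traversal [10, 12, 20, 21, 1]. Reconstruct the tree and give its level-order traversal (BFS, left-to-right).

Inorder:   [1, 10, 12, 20, 21]
Postorder: [10, 12, 20, 21, 1]
Algorithm: postorder visits root last, so walk postorder right-to-left;
each value is the root of the current inorder slice — split it at that
value, recurse on the right subtree first, then the left.
Recursive splits:
  root=1; inorder splits into left=[], right=[10, 12, 20, 21]
  root=21; inorder splits into left=[10, 12, 20], right=[]
  root=20; inorder splits into left=[10, 12], right=[]
  root=12; inorder splits into left=[10], right=[]
  root=10; inorder splits into left=[], right=[]
Reconstructed level-order: [1, 21, 20, 12, 10]


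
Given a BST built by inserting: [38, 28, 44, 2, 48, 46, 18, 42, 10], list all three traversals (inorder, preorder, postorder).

Tree insertion order: [38, 28, 44, 2, 48, 46, 18, 42, 10]
Tree (level-order array): [38, 28, 44, 2, None, 42, 48, None, 18, None, None, 46, None, 10]
Inorder (L, root, R): [2, 10, 18, 28, 38, 42, 44, 46, 48]
Preorder (root, L, R): [38, 28, 2, 18, 10, 44, 42, 48, 46]
Postorder (L, R, root): [10, 18, 2, 28, 42, 46, 48, 44, 38]


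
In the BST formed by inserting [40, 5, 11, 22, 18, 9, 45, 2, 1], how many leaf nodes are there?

Tree built from: [40, 5, 11, 22, 18, 9, 45, 2, 1]
Tree (level-order array): [40, 5, 45, 2, 11, None, None, 1, None, 9, 22, None, None, None, None, 18]
Rule: A leaf has 0 children.
Per-node child counts:
  node 40: 2 child(ren)
  node 5: 2 child(ren)
  node 2: 1 child(ren)
  node 1: 0 child(ren)
  node 11: 2 child(ren)
  node 9: 0 child(ren)
  node 22: 1 child(ren)
  node 18: 0 child(ren)
  node 45: 0 child(ren)
Matching nodes: [1, 9, 18, 45]
Count of leaf nodes: 4


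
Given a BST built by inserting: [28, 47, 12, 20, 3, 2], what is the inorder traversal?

Tree insertion order: [28, 47, 12, 20, 3, 2]
Tree (level-order array): [28, 12, 47, 3, 20, None, None, 2]
Inorder traversal: [2, 3, 12, 20, 28, 47]


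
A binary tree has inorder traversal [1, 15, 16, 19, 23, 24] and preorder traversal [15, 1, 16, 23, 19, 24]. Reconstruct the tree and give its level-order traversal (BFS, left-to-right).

Inorder:  [1, 15, 16, 19, 23, 24]
Preorder: [15, 1, 16, 23, 19, 24]
Algorithm: preorder visits root first, so consume preorder in order;
for each root, split the current inorder slice at that value into
left-subtree inorder and right-subtree inorder, then recurse.
Recursive splits:
  root=15; inorder splits into left=[1], right=[16, 19, 23, 24]
  root=1; inorder splits into left=[], right=[]
  root=16; inorder splits into left=[], right=[19, 23, 24]
  root=23; inorder splits into left=[19], right=[24]
  root=19; inorder splits into left=[], right=[]
  root=24; inorder splits into left=[], right=[]
Reconstructed level-order: [15, 1, 16, 23, 19, 24]


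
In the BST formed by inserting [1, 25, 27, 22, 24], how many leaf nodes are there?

Tree built from: [1, 25, 27, 22, 24]
Tree (level-order array): [1, None, 25, 22, 27, None, 24]
Rule: A leaf has 0 children.
Per-node child counts:
  node 1: 1 child(ren)
  node 25: 2 child(ren)
  node 22: 1 child(ren)
  node 24: 0 child(ren)
  node 27: 0 child(ren)
Matching nodes: [24, 27]
Count of leaf nodes: 2


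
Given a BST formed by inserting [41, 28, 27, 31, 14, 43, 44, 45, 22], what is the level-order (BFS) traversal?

Tree insertion order: [41, 28, 27, 31, 14, 43, 44, 45, 22]
Tree (level-order array): [41, 28, 43, 27, 31, None, 44, 14, None, None, None, None, 45, None, 22]
BFS from the root, enqueuing left then right child of each popped node:
  queue [41] -> pop 41, enqueue [28, 43], visited so far: [41]
  queue [28, 43] -> pop 28, enqueue [27, 31], visited so far: [41, 28]
  queue [43, 27, 31] -> pop 43, enqueue [44], visited so far: [41, 28, 43]
  queue [27, 31, 44] -> pop 27, enqueue [14], visited so far: [41, 28, 43, 27]
  queue [31, 44, 14] -> pop 31, enqueue [none], visited so far: [41, 28, 43, 27, 31]
  queue [44, 14] -> pop 44, enqueue [45], visited so far: [41, 28, 43, 27, 31, 44]
  queue [14, 45] -> pop 14, enqueue [22], visited so far: [41, 28, 43, 27, 31, 44, 14]
  queue [45, 22] -> pop 45, enqueue [none], visited so far: [41, 28, 43, 27, 31, 44, 14, 45]
  queue [22] -> pop 22, enqueue [none], visited so far: [41, 28, 43, 27, 31, 44, 14, 45, 22]
Result: [41, 28, 43, 27, 31, 44, 14, 45, 22]


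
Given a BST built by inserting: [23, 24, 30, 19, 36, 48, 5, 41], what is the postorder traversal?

Tree insertion order: [23, 24, 30, 19, 36, 48, 5, 41]
Tree (level-order array): [23, 19, 24, 5, None, None, 30, None, None, None, 36, None, 48, 41]
Postorder traversal: [5, 19, 41, 48, 36, 30, 24, 23]


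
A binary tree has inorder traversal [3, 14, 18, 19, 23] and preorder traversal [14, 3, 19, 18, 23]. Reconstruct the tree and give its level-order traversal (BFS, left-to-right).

Inorder:  [3, 14, 18, 19, 23]
Preorder: [14, 3, 19, 18, 23]
Algorithm: preorder visits root first, so consume preorder in order;
for each root, split the current inorder slice at that value into
left-subtree inorder and right-subtree inorder, then recurse.
Recursive splits:
  root=14; inorder splits into left=[3], right=[18, 19, 23]
  root=3; inorder splits into left=[], right=[]
  root=19; inorder splits into left=[18], right=[23]
  root=18; inorder splits into left=[], right=[]
  root=23; inorder splits into left=[], right=[]
Reconstructed level-order: [14, 3, 19, 18, 23]


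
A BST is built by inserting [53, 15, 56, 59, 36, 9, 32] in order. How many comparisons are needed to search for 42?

Search path for 42: 53 -> 15 -> 36
Found: False
Comparisons: 3


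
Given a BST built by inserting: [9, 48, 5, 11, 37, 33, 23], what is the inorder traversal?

Tree insertion order: [9, 48, 5, 11, 37, 33, 23]
Tree (level-order array): [9, 5, 48, None, None, 11, None, None, 37, 33, None, 23]
Inorder traversal: [5, 9, 11, 23, 33, 37, 48]


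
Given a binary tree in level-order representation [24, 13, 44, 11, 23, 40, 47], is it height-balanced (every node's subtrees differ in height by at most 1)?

Tree (level-order array): [24, 13, 44, 11, 23, 40, 47]
Definition: a tree is height-balanced if, at every node, |h(left) - h(right)| <= 1 (empty subtree has height -1).
Bottom-up per-node check:
  node 11: h_left=-1, h_right=-1, diff=0 [OK], height=0
  node 23: h_left=-1, h_right=-1, diff=0 [OK], height=0
  node 13: h_left=0, h_right=0, diff=0 [OK], height=1
  node 40: h_left=-1, h_right=-1, diff=0 [OK], height=0
  node 47: h_left=-1, h_right=-1, diff=0 [OK], height=0
  node 44: h_left=0, h_right=0, diff=0 [OK], height=1
  node 24: h_left=1, h_right=1, diff=0 [OK], height=2
All nodes satisfy the balance condition.
Result: Balanced


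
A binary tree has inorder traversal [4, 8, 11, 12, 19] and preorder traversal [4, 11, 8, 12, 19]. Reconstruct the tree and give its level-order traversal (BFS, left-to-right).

Inorder:  [4, 8, 11, 12, 19]
Preorder: [4, 11, 8, 12, 19]
Algorithm: preorder visits root first, so consume preorder in order;
for each root, split the current inorder slice at that value into
left-subtree inorder and right-subtree inorder, then recurse.
Recursive splits:
  root=4; inorder splits into left=[], right=[8, 11, 12, 19]
  root=11; inorder splits into left=[8], right=[12, 19]
  root=8; inorder splits into left=[], right=[]
  root=12; inorder splits into left=[], right=[19]
  root=19; inorder splits into left=[], right=[]
Reconstructed level-order: [4, 11, 8, 12, 19]


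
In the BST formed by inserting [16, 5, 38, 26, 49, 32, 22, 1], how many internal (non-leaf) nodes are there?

Tree built from: [16, 5, 38, 26, 49, 32, 22, 1]
Tree (level-order array): [16, 5, 38, 1, None, 26, 49, None, None, 22, 32]
Rule: An internal node has at least one child.
Per-node child counts:
  node 16: 2 child(ren)
  node 5: 1 child(ren)
  node 1: 0 child(ren)
  node 38: 2 child(ren)
  node 26: 2 child(ren)
  node 22: 0 child(ren)
  node 32: 0 child(ren)
  node 49: 0 child(ren)
Matching nodes: [16, 5, 38, 26]
Count of internal (non-leaf) nodes: 4


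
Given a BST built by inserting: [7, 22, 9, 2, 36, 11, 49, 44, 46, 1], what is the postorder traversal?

Tree insertion order: [7, 22, 9, 2, 36, 11, 49, 44, 46, 1]
Tree (level-order array): [7, 2, 22, 1, None, 9, 36, None, None, None, 11, None, 49, None, None, 44, None, None, 46]
Postorder traversal: [1, 2, 11, 9, 46, 44, 49, 36, 22, 7]


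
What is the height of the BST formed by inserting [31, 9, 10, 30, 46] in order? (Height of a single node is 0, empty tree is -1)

Insertion order: [31, 9, 10, 30, 46]
Tree (level-order array): [31, 9, 46, None, 10, None, None, None, 30]
Compute height bottom-up (empty subtree = -1):
  height(30) = 1 + max(-1, -1) = 0
  height(10) = 1 + max(-1, 0) = 1
  height(9) = 1 + max(-1, 1) = 2
  height(46) = 1 + max(-1, -1) = 0
  height(31) = 1 + max(2, 0) = 3
Height = 3


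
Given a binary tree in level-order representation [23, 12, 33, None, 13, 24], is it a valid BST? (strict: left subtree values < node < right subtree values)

Level-order array: [23, 12, 33, None, 13, 24]
Validate using subtree bounds (lo, hi): at each node, require lo < value < hi,
then recurse left with hi=value and right with lo=value.
Preorder trace (stopping at first violation):
  at node 23 with bounds (-inf, +inf): OK
  at node 12 with bounds (-inf, 23): OK
  at node 13 with bounds (12, 23): OK
  at node 33 with bounds (23, +inf): OK
  at node 24 with bounds (23, 33): OK
No violation found at any node.
Result: Valid BST


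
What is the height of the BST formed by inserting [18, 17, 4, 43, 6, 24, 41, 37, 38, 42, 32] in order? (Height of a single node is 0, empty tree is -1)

Insertion order: [18, 17, 4, 43, 6, 24, 41, 37, 38, 42, 32]
Tree (level-order array): [18, 17, 43, 4, None, 24, None, None, 6, None, 41, None, None, 37, 42, 32, 38]
Compute height bottom-up (empty subtree = -1):
  height(6) = 1 + max(-1, -1) = 0
  height(4) = 1 + max(-1, 0) = 1
  height(17) = 1 + max(1, -1) = 2
  height(32) = 1 + max(-1, -1) = 0
  height(38) = 1 + max(-1, -1) = 0
  height(37) = 1 + max(0, 0) = 1
  height(42) = 1 + max(-1, -1) = 0
  height(41) = 1 + max(1, 0) = 2
  height(24) = 1 + max(-1, 2) = 3
  height(43) = 1 + max(3, -1) = 4
  height(18) = 1 + max(2, 4) = 5
Height = 5


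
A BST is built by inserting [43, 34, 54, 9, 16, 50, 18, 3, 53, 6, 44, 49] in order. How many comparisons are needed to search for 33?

Search path for 33: 43 -> 34 -> 9 -> 16 -> 18
Found: False
Comparisons: 5


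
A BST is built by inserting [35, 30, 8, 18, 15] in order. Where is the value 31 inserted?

Starting tree (level order): [35, 30, None, 8, None, None, 18, 15]
Insertion path: 35 -> 30
Result: insert 31 as right child of 30
Final tree (level order): [35, 30, None, 8, 31, None, 18, None, None, 15]


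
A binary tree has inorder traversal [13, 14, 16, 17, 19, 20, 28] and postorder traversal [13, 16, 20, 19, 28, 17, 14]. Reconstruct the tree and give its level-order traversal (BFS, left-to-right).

Inorder:   [13, 14, 16, 17, 19, 20, 28]
Postorder: [13, 16, 20, 19, 28, 17, 14]
Algorithm: postorder visits root last, so walk postorder right-to-left;
each value is the root of the current inorder slice — split it at that
value, recurse on the right subtree first, then the left.
Recursive splits:
  root=14; inorder splits into left=[13], right=[16, 17, 19, 20, 28]
  root=17; inorder splits into left=[16], right=[19, 20, 28]
  root=28; inorder splits into left=[19, 20], right=[]
  root=19; inorder splits into left=[], right=[20]
  root=20; inorder splits into left=[], right=[]
  root=16; inorder splits into left=[], right=[]
  root=13; inorder splits into left=[], right=[]
Reconstructed level-order: [14, 13, 17, 16, 28, 19, 20]


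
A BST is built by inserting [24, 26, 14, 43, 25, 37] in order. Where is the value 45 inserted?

Starting tree (level order): [24, 14, 26, None, None, 25, 43, None, None, 37]
Insertion path: 24 -> 26 -> 43
Result: insert 45 as right child of 43
Final tree (level order): [24, 14, 26, None, None, 25, 43, None, None, 37, 45]


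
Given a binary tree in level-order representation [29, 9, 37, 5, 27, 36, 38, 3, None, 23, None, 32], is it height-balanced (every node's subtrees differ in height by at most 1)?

Tree (level-order array): [29, 9, 37, 5, 27, 36, 38, 3, None, 23, None, 32]
Definition: a tree is height-balanced if, at every node, |h(left) - h(right)| <= 1 (empty subtree has height -1).
Bottom-up per-node check:
  node 3: h_left=-1, h_right=-1, diff=0 [OK], height=0
  node 5: h_left=0, h_right=-1, diff=1 [OK], height=1
  node 23: h_left=-1, h_right=-1, diff=0 [OK], height=0
  node 27: h_left=0, h_right=-1, diff=1 [OK], height=1
  node 9: h_left=1, h_right=1, diff=0 [OK], height=2
  node 32: h_left=-1, h_right=-1, diff=0 [OK], height=0
  node 36: h_left=0, h_right=-1, diff=1 [OK], height=1
  node 38: h_left=-1, h_right=-1, diff=0 [OK], height=0
  node 37: h_left=1, h_right=0, diff=1 [OK], height=2
  node 29: h_left=2, h_right=2, diff=0 [OK], height=3
All nodes satisfy the balance condition.
Result: Balanced


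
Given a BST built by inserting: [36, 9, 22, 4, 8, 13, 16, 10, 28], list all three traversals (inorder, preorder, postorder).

Tree insertion order: [36, 9, 22, 4, 8, 13, 16, 10, 28]
Tree (level-order array): [36, 9, None, 4, 22, None, 8, 13, 28, None, None, 10, 16]
Inorder (L, root, R): [4, 8, 9, 10, 13, 16, 22, 28, 36]
Preorder (root, L, R): [36, 9, 4, 8, 22, 13, 10, 16, 28]
Postorder (L, R, root): [8, 4, 10, 16, 13, 28, 22, 9, 36]


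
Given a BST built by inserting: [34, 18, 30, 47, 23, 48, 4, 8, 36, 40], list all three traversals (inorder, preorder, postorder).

Tree insertion order: [34, 18, 30, 47, 23, 48, 4, 8, 36, 40]
Tree (level-order array): [34, 18, 47, 4, 30, 36, 48, None, 8, 23, None, None, 40]
Inorder (L, root, R): [4, 8, 18, 23, 30, 34, 36, 40, 47, 48]
Preorder (root, L, R): [34, 18, 4, 8, 30, 23, 47, 36, 40, 48]
Postorder (L, R, root): [8, 4, 23, 30, 18, 40, 36, 48, 47, 34]


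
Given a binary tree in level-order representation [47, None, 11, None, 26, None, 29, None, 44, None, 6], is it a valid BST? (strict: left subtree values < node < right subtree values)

Level-order array: [47, None, 11, None, 26, None, 29, None, 44, None, 6]
Validate using subtree bounds (lo, hi): at each node, require lo < value < hi,
then recurse left with hi=value and right with lo=value.
Preorder trace (stopping at first violation):
  at node 47 with bounds (-inf, +inf): OK
  at node 11 with bounds (47, +inf): VIOLATION
Node 11 violates its bound: not (47 < 11 < +inf).
Result: Not a valid BST


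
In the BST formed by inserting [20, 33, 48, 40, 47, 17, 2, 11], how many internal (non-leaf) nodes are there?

Tree built from: [20, 33, 48, 40, 47, 17, 2, 11]
Tree (level-order array): [20, 17, 33, 2, None, None, 48, None, 11, 40, None, None, None, None, 47]
Rule: An internal node has at least one child.
Per-node child counts:
  node 20: 2 child(ren)
  node 17: 1 child(ren)
  node 2: 1 child(ren)
  node 11: 0 child(ren)
  node 33: 1 child(ren)
  node 48: 1 child(ren)
  node 40: 1 child(ren)
  node 47: 0 child(ren)
Matching nodes: [20, 17, 2, 33, 48, 40]
Count of internal (non-leaf) nodes: 6


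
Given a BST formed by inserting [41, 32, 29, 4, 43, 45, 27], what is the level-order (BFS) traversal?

Tree insertion order: [41, 32, 29, 4, 43, 45, 27]
Tree (level-order array): [41, 32, 43, 29, None, None, 45, 4, None, None, None, None, 27]
BFS from the root, enqueuing left then right child of each popped node:
  queue [41] -> pop 41, enqueue [32, 43], visited so far: [41]
  queue [32, 43] -> pop 32, enqueue [29], visited so far: [41, 32]
  queue [43, 29] -> pop 43, enqueue [45], visited so far: [41, 32, 43]
  queue [29, 45] -> pop 29, enqueue [4], visited so far: [41, 32, 43, 29]
  queue [45, 4] -> pop 45, enqueue [none], visited so far: [41, 32, 43, 29, 45]
  queue [4] -> pop 4, enqueue [27], visited so far: [41, 32, 43, 29, 45, 4]
  queue [27] -> pop 27, enqueue [none], visited so far: [41, 32, 43, 29, 45, 4, 27]
Result: [41, 32, 43, 29, 45, 4, 27]
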